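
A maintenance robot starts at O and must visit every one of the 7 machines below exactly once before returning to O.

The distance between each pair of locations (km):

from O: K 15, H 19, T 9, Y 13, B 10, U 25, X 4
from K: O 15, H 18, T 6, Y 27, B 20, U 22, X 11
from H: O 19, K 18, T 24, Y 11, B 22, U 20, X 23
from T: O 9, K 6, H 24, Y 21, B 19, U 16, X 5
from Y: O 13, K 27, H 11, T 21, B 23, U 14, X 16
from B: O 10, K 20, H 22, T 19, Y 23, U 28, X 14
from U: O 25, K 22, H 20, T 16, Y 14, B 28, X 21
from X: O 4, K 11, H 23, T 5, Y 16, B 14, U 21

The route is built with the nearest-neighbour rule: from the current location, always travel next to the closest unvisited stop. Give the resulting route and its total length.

From O: distances to unvisited — X=4, T=9, B=10, Y=13, K=15, H=19, U=25. Nearest is X (4).
From X: distances to unvisited — T=5, K=11, B=14, Y=16, U=21, H=23. Nearest is T (5).
From T: distances to unvisited — K=6, U=16, B=19, Y=21, H=24. Nearest is K (6).
From K: distances to unvisited — H=18, B=20, U=22, Y=27. Nearest is H (18).
From H: distances to unvisited — Y=11, U=20, B=22. Nearest is Y (11).
From Y: distances to unvisited — U=14, B=23. Nearest is U (14).
From U: distances to unvisited — B=28. Nearest is B (28).
Return B→O: 10.
Total = 4 + 5 + 6 + 18 + 11 + 14 + 28 + 10 = 96.

Nearest-neighbour total = 96 km; route O → X → T → K → H → Y → U → B → O.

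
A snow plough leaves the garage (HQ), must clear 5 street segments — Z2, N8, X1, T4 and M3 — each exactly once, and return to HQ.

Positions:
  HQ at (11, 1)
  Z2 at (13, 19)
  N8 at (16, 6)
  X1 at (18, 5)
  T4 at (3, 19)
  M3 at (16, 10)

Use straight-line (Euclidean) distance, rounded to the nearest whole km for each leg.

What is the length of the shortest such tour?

53 km — the shortest possible round trip.

There are 60 distinct closed tours to check (reversals are equivalent).
HQ→Z2→N8→X1→T4→M3→HQ: 18+13+2+21+16+10 = 80
HQ→Z2→N8→X1→M3→T4→HQ: 18+13+2+5+16+20 = 74
HQ→Z2→N8→T4→X1→M3→HQ: 18+13+18+21+5+10 = 85
HQ→Z2→N8→T4→M3→X1→HQ: 18+13+18+16+5+8 = 78
HQ→Z2→N8→M3→X1→T4→HQ: 18+13+4+5+21+20 = 81
HQ→Z2→N8→M3→T4→X1→HQ: 18+13+4+16+21+8 = 80
HQ→Z2→X1→N8→T4→M3→HQ: 18+15+2+18+16+10 = 79
HQ→Z2→X1→N8→M3→T4→HQ: 18+15+2+4+16+20 = 75
HQ→Z2→X1→T4→N8→M3→HQ: 18+15+21+18+4+10 = 86
HQ→Z2→X1→T4→M3→N8→HQ: 18+15+21+16+4+7 = 81
HQ→Z2→X1→M3→N8→T4→HQ: 18+15+5+4+18+20 = 80
HQ→Z2→X1→M3→T4→N8→HQ: 18+15+5+16+18+7 = 79
HQ→Z2→T4→N8→X1→M3→HQ: 18+10+18+2+5+10 = 63
HQ→Z2→T4→N8→M3→X1→HQ: 18+10+18+4+5+8 = 63
… (46 more)
HQ→N8→X1→M3→Z2→T4→HQ: 7+2+5+9+10+20 = 53  ← best
The minimum is 53.
One optimal route: HQ → N8 → X1 → M3 → Z2 → T4 → HQ (or its reverse).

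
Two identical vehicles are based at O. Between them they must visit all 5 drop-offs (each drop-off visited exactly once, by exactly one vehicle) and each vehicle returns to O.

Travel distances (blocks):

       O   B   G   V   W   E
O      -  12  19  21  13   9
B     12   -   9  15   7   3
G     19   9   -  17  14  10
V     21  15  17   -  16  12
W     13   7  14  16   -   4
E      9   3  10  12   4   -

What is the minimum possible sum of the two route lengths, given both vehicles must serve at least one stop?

Try each way of splitting the stops between the two vehicles (each non-empty) and, for each split, find the best tour for each vehicle:
  {B} + {G, V, W, E}: 24 + 65 = 89
  {G} + {B, V, W, E}: 38 + 56 = 94
  {B, G} + {V, W, E}: 40 + 50 = 90
  {V} + {B, G, W, E}: 42 + 48 = 90
  {B, V} + {G, W, E}: 48 + 46 = 94
  {G, V} + {B, W, E}: 57 + 32 = 89
  … (15 splits in total)
  {B, G, V} + {W, E}: 59 + 26 = 85  ← best
Best: vehicle 1 O → B → G → V → O = 59; vehicle 2 O → W → E → O = 26; combined 85.

85 blocks — the smallest possible combined total.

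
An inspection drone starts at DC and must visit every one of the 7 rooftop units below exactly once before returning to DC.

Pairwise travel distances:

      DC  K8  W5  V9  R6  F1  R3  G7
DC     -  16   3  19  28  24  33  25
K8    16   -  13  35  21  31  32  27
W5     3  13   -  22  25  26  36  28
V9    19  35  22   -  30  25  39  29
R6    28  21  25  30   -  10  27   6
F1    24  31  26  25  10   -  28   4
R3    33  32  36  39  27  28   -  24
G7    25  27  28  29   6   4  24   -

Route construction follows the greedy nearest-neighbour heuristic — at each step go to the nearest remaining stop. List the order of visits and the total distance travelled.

DC → [W5:3 / K8:16 / V9:19 / F1:24 / G7:25 / R6:28 / R3:33] → W5 (3)
W5 → [K8:13 / V9:22 / R6:25 / F1:26 / G7:28 / R3:36] → K8 (13)
K8 → [R6:21 / G7:27 / F1:31 / R3:32 / V9:35] → R6 (21)
R6 → [G7:6 / F1:10 / R3:27 / V9:30] → G7 (6)
G7 → [F1:4 / R3:24 / V9:29] → F1 (4)
F1 → [V9:25 / R3:28] → V9 (25)
V9 → [R3:39] → R3 (39)
Return R3→DC: 33.
Total = 3 + 13 + 21 + 6 + 4 + 25 + 39 + 33 = 144.

144 along DC → W5 → K8 → R6 → G7 → F1 → V9 → R3 → DC.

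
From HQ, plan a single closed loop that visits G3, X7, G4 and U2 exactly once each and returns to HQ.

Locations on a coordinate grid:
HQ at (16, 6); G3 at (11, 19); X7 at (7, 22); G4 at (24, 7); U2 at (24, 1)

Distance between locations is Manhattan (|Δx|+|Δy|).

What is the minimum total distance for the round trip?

Minimum total distance: 76.

There are 12 distinct closed tours to check (reversals are equivalent).
HQ - G3 - X7 - G4 - U2 - HQ: 18+7+32+6+13 = 76
HQ - G3 - X7 - U2 - G4 - HQ: 18+7+38+6+9 = 78
HQ - G3 - G4 - X7 - U2 - HQ: 18+25+32+38+13 = 126
HQ - G3 - G4 - U2 - X7 - HQ: 18+25+6+38+25 = 112
HQ - G3 - U2 - X7 - G4 - HQ: 18+31+38+32+9 = 128
HQ - G3 - U2 - G4 - X7 - HQ: 18+31+6+32+25 = 112
HQ - X7 - G3 - G4 - U2 - HQ: 25+7+25+6+13 = 76
HQ - X7 - G3 - U2 - G4 - HQ: 25+7+31+6+9 = 78
HQ - X7 - G4 - G3 - U2 - HQ: 25+32+25+31+13 = 126
HQ - X7 - U2 - G3 - G4 - HQ: 25+38+31+25+9 = 128
HQ - G4 - G3 - X7 - U2 - HQ: 9+25+7+38+13 = 92
HQ - G4 - X7 - G3 - U2 - HQ: 9+32+7+31+13 = 92
The minimum is 76.
One optimal route: HQ → G3 → X7 → G4 → U2 → HQ (or its reverse).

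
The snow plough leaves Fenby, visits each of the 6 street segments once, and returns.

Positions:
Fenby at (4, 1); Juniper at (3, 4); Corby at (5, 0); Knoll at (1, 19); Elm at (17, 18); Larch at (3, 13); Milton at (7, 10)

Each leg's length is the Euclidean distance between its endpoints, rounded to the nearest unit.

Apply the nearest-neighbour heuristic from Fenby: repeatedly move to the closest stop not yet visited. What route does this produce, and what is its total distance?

60 along Fenby → Corby → Juniper → Milton → Larch → Knoll → Elm → Fenby.

At Fenby the remaining stops are Corby 1, Juniper 3, Milton 9, Larch 12, Knoll 18, Elm 21; go to Corby.
At Corby the remaining stops are Juniper 4, Milton 10, Larch 13, Knoll 19, Elm 22; go to Juniper.
At Juniper the remaining stops are Milton 7, Larch 9, Knoll 15, Elm 20; go to Milton.
At Milton the remaining stops are Larch 5, Knoll 11, Elm 13; go to Larch.
At Larch the remaining stops are Knoll 6, Elm 15; go to Knoll.
At Knoll the remaining stops are Elm 16; go to Elm.
Return Elm→Fenby: 21.
Total = 1 + 4 + 7 + 5 + 6 + 16 + 21 = 60.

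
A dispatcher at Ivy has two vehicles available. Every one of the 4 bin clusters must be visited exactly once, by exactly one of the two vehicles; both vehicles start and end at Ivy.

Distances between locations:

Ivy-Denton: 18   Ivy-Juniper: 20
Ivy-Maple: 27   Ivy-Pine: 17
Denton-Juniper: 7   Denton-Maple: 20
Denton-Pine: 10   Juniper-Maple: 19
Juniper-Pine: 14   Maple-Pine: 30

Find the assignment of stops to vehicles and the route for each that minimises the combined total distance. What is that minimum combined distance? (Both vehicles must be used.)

Check every non-empty split of the stops between the two vehicles; for each half take its own optimal tour:
  {Denton} + {Juniper, Maple, Pine}: 36 + 77 = 113
  {Juniper} + {Denton, Maple, Pine}: 40 + 74 = 114
  {Denton, Juniper} + {Maple, Pine}: 45 + 74 = 119
  {Maple} + {Denton, Juniper, Pine}: 54 + 54 = 108
  {Denton, Maple} + {Juniper, Pine}: 65 + 51 = 116
  {Juniper, Maple} + {Denton, Pine}: 66 + 45 = 111
  … (7 splits in total)
  {Denton, Juniper, Maple} + {Pine}: 71 + 34 = 105  ← best
Best: vehicle 1 Ivy → Denton → Juniper → Maple → Ivy = 71; vehicle 2 Ivy → Pine → Ivy = 34; combined 105.

Minimum combined distance: 105.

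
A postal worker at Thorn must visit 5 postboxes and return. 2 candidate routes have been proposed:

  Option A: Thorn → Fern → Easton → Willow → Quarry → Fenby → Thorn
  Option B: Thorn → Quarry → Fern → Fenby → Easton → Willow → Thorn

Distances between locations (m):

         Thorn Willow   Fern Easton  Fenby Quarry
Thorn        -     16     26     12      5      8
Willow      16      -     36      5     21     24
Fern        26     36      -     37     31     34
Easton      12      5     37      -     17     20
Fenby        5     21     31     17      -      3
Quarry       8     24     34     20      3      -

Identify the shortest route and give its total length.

100 m — Option A is the shortest.

Option A: 26 + 37 + 5 + 24 + 3 + 5 = 100
Option B: 8 + 34 + 31 + 17 + 5 + 16 = 111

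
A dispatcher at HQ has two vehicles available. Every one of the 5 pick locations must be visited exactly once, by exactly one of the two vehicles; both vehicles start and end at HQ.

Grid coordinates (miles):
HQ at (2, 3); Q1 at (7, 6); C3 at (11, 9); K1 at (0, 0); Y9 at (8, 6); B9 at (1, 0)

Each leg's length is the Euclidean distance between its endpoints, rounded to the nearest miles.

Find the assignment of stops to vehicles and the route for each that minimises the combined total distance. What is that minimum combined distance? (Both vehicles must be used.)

There are 2^4 − 1 = 15 ways to divide the 5 stops into two non-empty groups. For each, the best each vehicle can do is its own shortest tour through its group:
  {Q1} + {C3, K1, Y9, B9}: 12 + 29 = 41
  {C3} + {Q1, K1, Y9, B9}: 22 + 21 = 43
  {Q1, C3} + {K1, Y9, B9}: 22 + 21 = 43
  {K1} + {Q1, C3, Y9, B9}: 8 + 27 = 35
  {Q1, K1} + {C3, Y9, B9}: 19 + 27 = 46
  {C3, K1} + {Q1, Y9, B9}: 29 + 19 = 48
  … (15 splits in total)
  {Q1, C3, Y9} + {K1, B9}: 22 + 8 = 30  ← best
Best: vehicle 1 HQ → Q1 → C3 → Y9 → HQ = 22; vehicle 2 HQ → K1 → B9 → HQ = 8; combined 30.

Minimum combined distance: 30 miles.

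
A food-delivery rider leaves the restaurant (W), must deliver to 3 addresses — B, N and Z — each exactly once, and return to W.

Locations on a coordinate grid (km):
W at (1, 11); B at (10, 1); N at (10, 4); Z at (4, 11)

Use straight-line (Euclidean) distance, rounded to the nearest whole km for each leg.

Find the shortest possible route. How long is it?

W - B - N - Z - W: 13+3+9+3 = 28
W - B - Z - N - W: 13+12+9+11 = 45
W - N - B - Z - W: 11+3+12+3 = 29
The minimum is 28.
One optimal route: W → B → N → Z → W (or its reverse).

Minimum total distance: 28 km.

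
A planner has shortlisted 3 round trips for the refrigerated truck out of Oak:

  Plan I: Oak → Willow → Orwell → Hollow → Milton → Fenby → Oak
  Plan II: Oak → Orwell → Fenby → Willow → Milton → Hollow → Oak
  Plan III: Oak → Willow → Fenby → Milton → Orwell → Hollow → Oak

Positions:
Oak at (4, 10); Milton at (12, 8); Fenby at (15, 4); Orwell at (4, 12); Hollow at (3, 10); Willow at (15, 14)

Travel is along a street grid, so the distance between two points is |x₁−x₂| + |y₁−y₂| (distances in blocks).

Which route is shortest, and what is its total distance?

Plan I: 15 + 13 + 3 + 11 + 7 + 17 = 66
Plan II: 2 + 19 + 10 + 9 + 11 + 1 = 52
Plan III: 15 + 10 + 7 + 12 + 3 + 1 = 48

48 blocks — Plan III is the shortest.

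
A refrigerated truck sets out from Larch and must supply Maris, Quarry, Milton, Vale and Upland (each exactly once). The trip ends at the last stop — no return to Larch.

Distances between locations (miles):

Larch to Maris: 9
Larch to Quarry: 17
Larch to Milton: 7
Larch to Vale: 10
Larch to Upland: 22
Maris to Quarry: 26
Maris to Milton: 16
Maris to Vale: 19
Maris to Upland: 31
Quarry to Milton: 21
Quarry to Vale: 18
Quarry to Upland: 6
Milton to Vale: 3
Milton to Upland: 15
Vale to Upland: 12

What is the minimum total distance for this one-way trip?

There are 5! = 120 possible orderings.
Larch → Maris → Quarry → Milton → Vale → Upland: 9+26+21+3+12 = 71
Larch → Maris → Quarry → Milton → Upland → Vale: 9+26+21+15+12 = 83
Larch → Maris → Quarry → Vale → Milton → Upland: 9+26+18+3+15 = 71
Larch → Maris → Quarry → Vale → Upland → Milton: 9+26+18+12+15 = 80
Larch → Maris → Quarry → Upland → Milton → Vale: 9+26+6+15+3 = 59
Larch → Maris → Quarry → Upland → Vale → Milton: 9+26+6+12+3 = 56
Larch → Maris → Milton → Quarry → Vale → Upland: 9+16+21+18+12 = 76
Larch → Maris → Milton → Quarry → Upland → Vale: 9+16+21+6+12 = 64
Larch → Maris → Milton → Vale → Quarry → Upland: 9+16+3+18+6 = 52
Larch → Maris → Milton → Vale → Upland → Quarry: 9+16+3+12+6 = 46
Larch → Maris → Milton → Upland → Quarry → Vale: 9+16+15+6+18 = 64
Larch → Maris → Milton → Upland → Vale → Quarry: 9+16+15+12+18 = 70
Larch → Maris → Vale → Quarry → Milton → Upland: 9+19+18+21+15 = 82
Larch → Maris → Vale → Quarry → Upland → Milton: 9+19+18+6+15 = 67
… (106 more)
The minimum is 46.
One shortest path: Larch → Maris → Milton → Vale → Upland → Quarry.

Minimum one-way distance = 46 miles.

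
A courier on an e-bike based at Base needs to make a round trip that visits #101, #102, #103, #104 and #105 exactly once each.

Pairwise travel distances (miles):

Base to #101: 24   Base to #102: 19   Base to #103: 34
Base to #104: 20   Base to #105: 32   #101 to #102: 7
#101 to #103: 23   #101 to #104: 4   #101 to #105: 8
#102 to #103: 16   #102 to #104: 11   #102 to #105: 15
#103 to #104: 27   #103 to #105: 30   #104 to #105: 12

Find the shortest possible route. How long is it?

There are 60 distinct closed tours to check (reversals are equivalent).
Base - #101 - #102 - #103 - #104 - #105 - Base: 24+7+16+27+12+32 = 118
Base - #101 - #102 - #103 - #105 - #104 - Base: 24+7+16+30+12+20 = 109
Base - #101 - #102 - #104 - #103 - #105 - Base: 24+7+11+27+30+32 = 131
Base - #101 - #102 - #104 - #105 - #103 - Base: 24+7+11+12+30+34 = 118
Base - #101 - #102 - #105 - #103 - #104 - Base: 24+7+15+30+27+20 = 123
Base - #101 - #102 - #105 - #104 - #103 - Base: 24+7+15+12+27+34 = 119
Base - #101 - #103 - #102 - #104 - #105 - Base: 24+23+16+11+12+32 = 118
Base - #101 - #103 - #102 - #105 - #104 - Base: 24+23+16+15+12+20 = 110
Base - #101 - #103 - #104 - #102 - #105 - Base: 24+23+27+11+15+32 = 132
Base - #101 - #103 - #104 - #105 - #102 - Base: 24+23+27+12+15+19 = 120
Base - #101 - #103 - #105 - #102 - #104 - Base: 24+23+30+15+11+20 = 123
Base - #101 - #103 - #105 - #104 - #102 - Base: 24+23+30+12+11+19 = 119
Base - #101 - #104 - #102 - #103 - #105 - Base: 24+4+11+16+30+32 = 117
Base - #101 - #104 - #102 - #105 - #103 - Base: 24+4+11+15+30+34 = 118
… (46 more)
Base - #102 - #103 - #105 - #101 - #104 - Base: 19+16+30+8+4+20 = 97  ← best
The minimum is 97.
One optimal route: Base → #102 → #103 → #105 → #101 → #104 → Base (or its reverse).

97 miles — the shortest possible round trip.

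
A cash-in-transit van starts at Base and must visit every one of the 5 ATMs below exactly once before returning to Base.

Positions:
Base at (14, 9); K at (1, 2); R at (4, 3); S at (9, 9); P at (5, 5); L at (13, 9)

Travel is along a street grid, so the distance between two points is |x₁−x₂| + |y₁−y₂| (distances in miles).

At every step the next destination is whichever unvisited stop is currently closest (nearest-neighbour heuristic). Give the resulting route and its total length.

Base → [L:1 / S:5 / P:13 / R:16 / K:20] → L (1)
L → [S:4 / P:12 / R:15 / K:19] → S (4)
S → [P:8 / R:11 / K:15] → P (8)
P → [R:3 / K:7] → R (3)
R → [K:4] → K (4)
Return K→Base: 20.
Total = 1 + 4 + 8 + 3 + 4 + 20 = 40.

40 miles along Base → L → S → P → R → K → Base.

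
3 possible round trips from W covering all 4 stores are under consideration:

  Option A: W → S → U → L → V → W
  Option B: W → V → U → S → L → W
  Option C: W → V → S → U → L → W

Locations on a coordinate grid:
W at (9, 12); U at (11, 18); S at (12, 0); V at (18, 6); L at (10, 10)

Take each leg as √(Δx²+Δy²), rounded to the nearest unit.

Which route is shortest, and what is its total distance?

Shortest is Option C, total 47.

Option A: 12 + 18 + 8 + 9 + 11 = 58
Option B: 11 + 14 + 18 + 10 + 2 = 55
Option C: 11 + 8 + 18 + 8 + 2 = 47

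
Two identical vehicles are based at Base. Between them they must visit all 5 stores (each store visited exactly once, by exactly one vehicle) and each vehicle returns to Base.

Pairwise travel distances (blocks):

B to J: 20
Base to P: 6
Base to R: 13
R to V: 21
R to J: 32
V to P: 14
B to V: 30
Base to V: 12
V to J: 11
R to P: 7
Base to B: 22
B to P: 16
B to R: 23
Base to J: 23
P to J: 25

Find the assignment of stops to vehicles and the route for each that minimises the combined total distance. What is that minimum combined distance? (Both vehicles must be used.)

91 blocks — the smallest possible combined total.

Check every non-empty split of the stops between the two vehicles; for each half take its own optimal tour:
  {B} + {R, V, P, J}: 44 + 68 = 112
  {R} + {B, V, P, J}: 26 + 65 = 91
  {B, R} + {V, P, J}: 58 + 54 = 112
  {V} + {B, R, P, J}: 24 + 79 = 103
  {B, V} + {R, P, J}: 64 + 68 = 132
  {R, V} + {B, P, J}: 46 + 65 = 111
  … (15 splits in total)
Best: vehicle 1 Base → R → Base = 26; vehicle 2 Base → V → J → B → P → Base = 65; combined 91.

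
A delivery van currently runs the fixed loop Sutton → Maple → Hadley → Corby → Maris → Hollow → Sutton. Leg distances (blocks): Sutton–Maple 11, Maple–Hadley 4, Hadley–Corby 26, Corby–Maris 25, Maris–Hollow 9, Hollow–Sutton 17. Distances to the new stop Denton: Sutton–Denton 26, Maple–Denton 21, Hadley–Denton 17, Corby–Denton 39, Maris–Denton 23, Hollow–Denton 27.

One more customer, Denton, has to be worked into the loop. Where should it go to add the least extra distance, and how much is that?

Insertion cost between consecutive stops i–j is d(i,Denton) + d(Denton,j) − d(i,j):
  between Sutton and Maple: 26 + 21 − 11 = 36
  between Maple and Hadley: 21 + 17 − 4 = 34
  between Hadley and Corby: 17 + 39 − 26 = 30
  between Corby and Maris: 39 + 23 − 25 = 37
  between Maris and Hollow: 23 + 27 − 9 = 41
  between Hollow and Sutton: 27 + 26 − 17 = 36
Cheapest insertion is between Hadley and Corby, adding 30.
New total = 92 + 30 = 122.

Adding 30 blocks by placing Denton on the Hadley–Corby leg.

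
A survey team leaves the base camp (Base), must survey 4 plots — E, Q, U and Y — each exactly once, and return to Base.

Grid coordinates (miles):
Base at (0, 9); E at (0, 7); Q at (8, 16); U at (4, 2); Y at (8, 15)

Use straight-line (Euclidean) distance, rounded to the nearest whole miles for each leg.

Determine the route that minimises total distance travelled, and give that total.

With 4 stops there are 4!/2 = 12 distinct round trips (a route and its reverse cost the same).
Base → E → Q → U → Y → Base: 2+12+15+14+10 = 53
Base → E → Q → Y → U → Base: 2+12+1+14+8 = 37
Base → E → U → Q → Y → Base: 2+6+15+1+10 = 34
Base → E → U → Y → Q → Base: 2+6+14+1+11 = 34
Base → E → Y → Q → U → Base: 2+11+1+15+8 = 37
Base → E → Y → U → Q → Base: 2+11+14+15+11 = 53
Base → Q → E → U → Y → Base: 11+12+6+14+10 = 53
Base → Q → E → Y → U → Base: 11+12+11+14+8 = 56
Base → Q → U → E → Y → Base: 11+15+6+11+10 = 53
Base → Q → Y → E → U → Base: 11+1+11+6+8 = 37
Base → U → E → Q → Y → Base: 8+6+12+1+10 = 37
Base → U → Q → E → Y → Base: 8+15+12+11+10 = 56
The minimum is 34.
One optimal route: Base → E → U → Q → Y → Base (or its reverse).

Minimum total distance: 34 miles.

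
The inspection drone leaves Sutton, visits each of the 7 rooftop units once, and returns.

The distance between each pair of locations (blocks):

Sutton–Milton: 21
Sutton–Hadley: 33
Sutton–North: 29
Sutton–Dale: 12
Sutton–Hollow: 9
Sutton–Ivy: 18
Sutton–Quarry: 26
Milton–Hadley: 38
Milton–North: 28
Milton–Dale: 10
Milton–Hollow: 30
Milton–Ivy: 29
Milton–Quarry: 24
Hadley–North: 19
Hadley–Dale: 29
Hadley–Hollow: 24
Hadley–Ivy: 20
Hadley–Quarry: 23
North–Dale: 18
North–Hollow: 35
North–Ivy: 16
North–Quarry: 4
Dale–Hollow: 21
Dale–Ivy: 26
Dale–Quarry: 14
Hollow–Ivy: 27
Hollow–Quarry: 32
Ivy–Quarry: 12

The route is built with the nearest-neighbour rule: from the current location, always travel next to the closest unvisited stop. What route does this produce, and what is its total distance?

Total distance 137 blocks via the nearest-neighbour route Sutton → Hollow → Dale → Milton → Quarry → North → Ivy → Hadley → Sutton.

Sutton → [Hollow:9 / Dale:12 / Ivy:18 / Milton:21 / Quarry:26 / North:29 / Hadley:33] → Hollow (9)
Hollow → [Dale:21 / Hadley:24 / Ivy:27 / Milton:30 / Quarry:32 / North:35] → Dale (21)
Dale → [Milton:10 / Quarry:14 / North:18 / Ivy:26 / Hadley:29] → Milton (10)
Milton → [Quarry:24 / North:28 / Ivy:29 / Hadley:38] → Quarry (24)
Quarry → [North:4 / Ivy:12 / Hadley:23] → North (4)
North → [Ivy:16 / Hadley:19] → Ivy (16)
Ivy → [Hadley:20] → Hadley (20)
Return Hadley→Sutton: 33.
Total = 9 + 21 + 10 + 24 + 4 + 16 + 20 + 33 = 137.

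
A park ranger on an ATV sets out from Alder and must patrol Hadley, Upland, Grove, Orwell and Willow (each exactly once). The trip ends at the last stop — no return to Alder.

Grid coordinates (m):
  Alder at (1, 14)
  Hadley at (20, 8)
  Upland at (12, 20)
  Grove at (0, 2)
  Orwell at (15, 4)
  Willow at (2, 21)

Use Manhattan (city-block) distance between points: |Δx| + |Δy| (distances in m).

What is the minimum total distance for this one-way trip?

There are 5! = 120 possible orderings.
Alder → Hadley → Upland → Grove → Orwell → Willow: 25+20+30+17+30 = 122
Alder → Hadley → Upland → Grove → Willow → Orwell: 25+20+30+21+30 = 126
Alder → Hadley → Upland → Orwell → Grove → Willow: 25+20+19+17+21 = 102
Alder → Hadley → Upland → Orwell → Willow → Grove: 25+20+19+30+21 = 115
Alder → Hadley → Upland → Willow → Grove → Orwell: 25+20+11+21+17 = 94
Alder → Hadley → Upland → Willow → Orwell → Grove: 25+20+11+30+17 = 103
Alder → Hadley → Grove → Upland → Orwell → Willow: 25+26+30+19+30 = 130
Alder → Hadley → Grove → Upland → Willow → Orwell: 25+26+30+11+30 = 122
Alder → Hadley → Grove → Orwell → Upland → Willow: 25+26+17+19+11 = 98
Alder → Hadley → Grove → Orwell → Willow → Upland: 25+26+17+30+11 = 109
Alder → Hadley → Grove → Willow → Upland → Orwell: 25+26+21+11+19 = 102
Alder → Hadley → Grove → Willow → Orwell → Upland: 25+26+21+30+19 = 121
Alder → Hadley → Orwell → Upland → Grove → Willow: 25+9+19+30+21 = 104
Alder → Hadley → Orwell → Upland → Willow → Grove: 25+9+19+11+21 = 85
… (106 more)
Alder → Willow → Upland → Hadley → Orwell → Grove: 8+11+20+9+17 = 65  ← best
The minimum is 65.
One shortest path: Alder → Willow → Upland → Hadley → Orwell → Grove.

Minimum one-way distance = 65 m.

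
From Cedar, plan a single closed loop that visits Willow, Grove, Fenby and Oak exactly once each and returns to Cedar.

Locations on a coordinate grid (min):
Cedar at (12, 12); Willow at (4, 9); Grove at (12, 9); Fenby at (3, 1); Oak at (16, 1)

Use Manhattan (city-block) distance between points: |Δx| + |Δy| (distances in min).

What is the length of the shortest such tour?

Shortest round trip = 48 min.

With 4 stops there are 4!/2 = 12 distinct round trips (a route and its reverse cost the same).
Cedar - Willow - Grove - Fenby - Oak - Cedar: 11+8+17+13+15 = 64
Cedar - Willow - Grove - Oak - Fenby - Cedar: 11+8+12+13+20 = 64
Cedar - Willow - Fenby - Grove - Oak - Cedar: 11+9+17+12+15 = 64
Cedar - Willow - Fenby - Oak - Grove - Cedar: 11+9+13+12+3 = 48
Cedar - Willow - Oak - Grove - Fenby - Cedar: 11+20+12+17+20 = 80
Cedar - Willow - Oak - Fenby - Grove - Cedar: 11+20+13+17+3 = 64
Cedar - Grove - Willow - Fenby - Oak - Cedar: 3+8+9+13+15 = 48
Cedar - Grove - Willow - Oak - Fenby - Cedar: 3+8+20+13+20 = 64
Cedar - Grove - Fenby - Willow - Oak - Cedar: 3+17+9+20+15 = 64
Cedar - Grove - Oak - Willow - Fenby - Cedar: 3+12+20+9+20 = 64
Cedar - Fenby - Willow - Grove - Oak - Cedar: 20+9+8+12+15 = 64
Cedar - Fenby - Grove - Willow - Oak - Cedar: 20+17+8+20+15 = 80
The minimum is 48.
One optimal route: Cedar → Willow → Fenby → Oak → Grove → Cedar (or its reverse).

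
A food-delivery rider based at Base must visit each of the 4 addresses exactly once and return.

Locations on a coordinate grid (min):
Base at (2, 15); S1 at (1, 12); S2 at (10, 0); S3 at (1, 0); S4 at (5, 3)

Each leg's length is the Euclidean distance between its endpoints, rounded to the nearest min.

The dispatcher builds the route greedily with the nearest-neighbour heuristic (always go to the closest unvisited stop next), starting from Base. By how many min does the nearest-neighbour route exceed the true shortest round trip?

2 min longer than the optimal tour.

From Base: S1=3, S4=12, S3=15, S2=17 → choose S1 (3).
From S1: S4=10, S3=12, S2=15 → choose S4 (10).
From S4: S3=5, S2=6 → choose S3 (5).
From S3: S2=9 → choose S2 (9).
NN route Base → S1 → S4 → S3 → S2 → Base costs 44.
Optimal: Base → S1 → S3 → S2 → S4 → Base costs 42 (by enumerating all 12 distinct tours).
Excess = 44 − 42 = 2.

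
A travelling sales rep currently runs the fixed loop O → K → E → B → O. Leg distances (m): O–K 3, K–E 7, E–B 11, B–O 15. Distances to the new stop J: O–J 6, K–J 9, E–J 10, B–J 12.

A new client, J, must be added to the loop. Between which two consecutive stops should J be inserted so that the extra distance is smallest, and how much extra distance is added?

Insertion cost between consecutive stops i–j is d(i,J) + d(J,j) − d(i,j):
  between O and K: 6 + 9 − 3 = 12
  between K and E: 9 + 10 − 7 = 12
  between E and B: 10 + 12 − 11 = 11
  between B and O: 12 + 6 − 15 = 3
Cheapest insertion is between B and O, adding 3.
New total = 36 + 3 = 39.

Minimum extra distance: 3 m, inserting J between B and O.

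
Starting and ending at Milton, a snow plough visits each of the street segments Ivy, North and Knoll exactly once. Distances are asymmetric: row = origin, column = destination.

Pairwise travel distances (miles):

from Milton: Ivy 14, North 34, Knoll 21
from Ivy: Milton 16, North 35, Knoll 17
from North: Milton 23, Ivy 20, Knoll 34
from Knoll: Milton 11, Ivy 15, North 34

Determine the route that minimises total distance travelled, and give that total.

Milton → Ivy → North → Knoll → Milton: 14+35+34+11 = 94
Milton → Ivy → Knoll → North → Milton: 14+17+34+23 = 88
Milton → North → Ivy → Knoll → Milton: 34+20+17+11 = 82
Milton → North → Knoll → Ivy → Milton: 34+34+15+16 = 99
Milton → Knoll → Ivy → North → Milton: 21+15+35+23 = 94
Milton → Knoll → North → Ivy → Milton: 21+34+20+16 = 91
The minimum is 82.
One optimal route: Milton → North → Ivy → Knoll → Milton.

Shortest round trip = 82 miles.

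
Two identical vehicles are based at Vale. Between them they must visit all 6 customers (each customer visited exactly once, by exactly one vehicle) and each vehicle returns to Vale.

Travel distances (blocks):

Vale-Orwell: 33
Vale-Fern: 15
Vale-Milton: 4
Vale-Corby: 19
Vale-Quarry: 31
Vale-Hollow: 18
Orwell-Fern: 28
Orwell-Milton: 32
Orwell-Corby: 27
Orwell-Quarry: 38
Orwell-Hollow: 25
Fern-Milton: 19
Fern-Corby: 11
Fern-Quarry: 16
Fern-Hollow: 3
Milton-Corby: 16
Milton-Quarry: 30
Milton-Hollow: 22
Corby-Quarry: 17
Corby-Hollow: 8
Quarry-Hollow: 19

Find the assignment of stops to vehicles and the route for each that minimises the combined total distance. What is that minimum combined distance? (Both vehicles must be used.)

There are 2^5 − 1 = 31 ways to divide the 6 stops into two non-empty groups. For each, the best each vehicle can do is its own shortest tour through its group:
  {Orwell} + {Fern, Milton, Corby, Quarry, Hollow}: 66 + 74 = 140
  {Fern} + {Orwell, Milton, Corby, Quarry, Hollow}: 30 + 114 = 144
  {Orwell, Fern} + {Milton, Corby, Quarry, Hollow}: 76 + 74 = 150
  {Milton} + {Orwell, Fern, Corby, Quarry, Hollow}: 8 + 113 = 121
  {Orwell, Milton} + {Fern, Corby, Quarry, Hollow}: 69 + 73 = 142
  {Fern, Milton} + {Orwell, Corby, Quarry, Hollow}: 38 + 113 = 151
  … (31 splits in total)
Best: vehicle 1 Vale → Milton → Vale = 8; vehicle 2 Vale → Orwell → Hollow → Fern → Quarry → Corby → Vale = 113; combined 121.

Minimum combined distance: 121 blocks.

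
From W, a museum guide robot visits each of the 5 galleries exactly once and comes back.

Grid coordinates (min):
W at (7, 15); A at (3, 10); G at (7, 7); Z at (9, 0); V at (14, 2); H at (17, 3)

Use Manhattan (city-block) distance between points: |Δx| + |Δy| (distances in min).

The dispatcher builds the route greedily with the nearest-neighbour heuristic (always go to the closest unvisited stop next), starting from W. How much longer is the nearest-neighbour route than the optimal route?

W: G=8, A=9, Z=17, V=20, H=22 ⇒ G
G: A=7, Z=9, V=12, H=14 ⇒ A
A: Z=16, V=19, H=21 ⇒ Z
Z: V=7, H=11 ⇒ V
V: H=4 ⇒ H
NN route W → G → A → Z → V → H → W costs 64.
Optimal: W → A → G → Z → V → H → W costs 58 (by enumerating all 60 distinct tours).
Excess = 64 − 58 = 6.

6 min longer than the optimal tour.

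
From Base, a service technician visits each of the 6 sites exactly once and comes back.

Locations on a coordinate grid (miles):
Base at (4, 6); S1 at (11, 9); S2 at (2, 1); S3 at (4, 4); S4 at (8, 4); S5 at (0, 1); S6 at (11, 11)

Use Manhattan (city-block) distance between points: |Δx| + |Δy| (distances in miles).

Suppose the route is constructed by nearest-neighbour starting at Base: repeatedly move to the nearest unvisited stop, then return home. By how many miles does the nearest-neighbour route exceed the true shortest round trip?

From Base: S3=2, S4=6, S2=7, S5=9, S1=10, S6=12 → choose S3 (2).
From S3: S4=4, S2=5, S5=7, S1=12, S6=14 → choose S4 (4).
From S4: S1=8, S2=9, S6=10, S5=11 → choose S1 (8).
From S1: S6=2, S2=17, S5=19 → choose S6 (2).
From S6: S2=19, S5=21 → choose S2 (19).
From S2: S5=2 → choose S5 (2).
NN route Base → S3 → S4 → S1 → S6 → S2 → S5 → Base costs 46.
Optimal: Base → S1 → S6 → S4 → S2 → S5 → S3 → Base costs 42 (by enumerating all 360 distinct tours).
Excess = 46 − 42 = 4.

Excess over optimum: 4 miles.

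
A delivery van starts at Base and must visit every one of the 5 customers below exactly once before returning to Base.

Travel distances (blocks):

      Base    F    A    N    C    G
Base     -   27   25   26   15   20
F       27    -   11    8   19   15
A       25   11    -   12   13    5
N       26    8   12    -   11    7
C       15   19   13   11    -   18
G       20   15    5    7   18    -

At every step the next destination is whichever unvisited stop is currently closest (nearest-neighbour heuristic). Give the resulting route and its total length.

Base → [C:15 / G:20 / A:25 / N:26 / F:27] → C (15)
C → [N:11 / A:13 / G:18 / F:19] → N (11)
N → [G:7 / F:8 / A:12] → G (7)
G → [A:5 / F:15] → A (5)
A → [F:11] → F (11)
Return F→Base: 27.
Total = 15 + 11 + 7 + 5 + 11 + 27 = 76.

76 blocks along Base → C → N → G → A → F → Base.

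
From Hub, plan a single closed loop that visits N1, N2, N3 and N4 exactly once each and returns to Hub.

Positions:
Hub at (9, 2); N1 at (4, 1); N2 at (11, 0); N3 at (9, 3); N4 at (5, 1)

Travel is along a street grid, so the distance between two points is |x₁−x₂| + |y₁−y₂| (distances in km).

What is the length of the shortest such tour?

Hub→N1→N2→N3→N4→Hub: 6+8+5+6+5 = 30
Hub→N1→N2→N4→N3→Hub: 6+8+7+6+1 = 28
Hub→N1→N3→N2→N4→Hub: 6+7+5+7+5 = 30
Hub→N1→N3→N4→N2→Hub: 6+7+6+7+4 = 30
Hub→N1→N4→N2→N3→Hub: 6+1+7+5+1 = 20
Hub→N1→N4→N3→N2→Hub: 6+1+6+5+4 = 22
Hub→N2→N1→N3→N4→Hub: 4+8+7+6+5 = 30
Hub→N2→N1→N4→N3→Hub: 4+8+1+6+1 = 20
Hub→N2→N3→N1→N4→Hub: 4+5+7+1+5 = 22
Hub→N2→N4→N1→N3→Hub: 4+7+1+7+1 = 20
Hub→N3→N1→N2→N4→Hub: 1+7+8+7+5 = 28
Hub→N3→N2→N1→N4→Hub: 1+5+8+1+5 = 20
The minimum is 20.
One optimal route: Hub → N1 → N4 → N2 → N3 → Hub (or its reverse).

Minimum total distance: 20 km.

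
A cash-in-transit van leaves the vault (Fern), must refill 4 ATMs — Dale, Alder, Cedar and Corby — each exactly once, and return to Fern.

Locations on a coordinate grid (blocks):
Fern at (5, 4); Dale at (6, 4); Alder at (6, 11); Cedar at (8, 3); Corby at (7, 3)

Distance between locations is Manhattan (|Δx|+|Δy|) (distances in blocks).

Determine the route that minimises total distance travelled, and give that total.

There are 12 distinct closed tours to check (reversals are equivalent).
Fern→Dale→Alder→Cedar→Corby→Fern: 1+7+10+1+3 = 22
Fern→Dale→Alder→Corby→Cedar→Fern: 1+7+9+1+4 = 22
Fern→Dale→Cedar→Alder→Corby→Fern: 1+3+10+9+3 = 26
Fern→Dale→Cedar→Corby→Alder→Fern: 1+3+1+9+8 = 22
Fern→Dale→Corby→Alder→Cedar→Fern: 1+2+9+10+4 = 26
Fern→Dale→Corby→Cedar→Alder→Fern: 1+2+1+10+8 = 22
Fern→Alder→Dale→Cedar→Corby→Fern: 8+7+3+1+3 = 22
Fern→Alder→Dale→Corby→Cedar→Fern: 8+7+2+1+4 = 22
Fern→Alder→Cedar→Dale→Corby→Fern: 8+10+3+2+3 = 26
Fern→Alder→Corby→Dale→Cedar→Fern: 8+9+2+3+4 = 26
Fern→Cedar→Dale→Alder→Corby→Fern: 4+3+7+9+3 = 26
Fern→Cedar→Alder→Dale→Corby→Fern: 4+10+7+2+3 = 26
The minimum is 22.
One optimal route: Fern → Dale → Alder → Cedar → Corby → Fern (or its reverse).

22 blocks — the shortest possible round trip.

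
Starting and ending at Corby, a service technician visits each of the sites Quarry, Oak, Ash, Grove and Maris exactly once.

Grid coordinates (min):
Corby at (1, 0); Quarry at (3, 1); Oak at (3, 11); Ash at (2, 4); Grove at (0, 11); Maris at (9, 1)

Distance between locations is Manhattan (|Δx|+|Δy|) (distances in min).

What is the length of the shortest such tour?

There are 60 distinct closed tours to check (reversals are equivalent).
Corby - Quarry - Oak - Ash - Grove - Maris - Corby: 3+10+8+9+19+9 = 58
Corby - Quarry - Oak - Ash - Maris - Grove - Corby: 3+10+8+10+19+12 = 62
Corby - Quarry - Oak - Grove - Ash - Maris - Corby: 3+10+3+9+10+9 = 44
Corby - Quarry - Oak - Grove - Maris - Ash - Corby: 3+10+3+19+10+5 = 50
Corby - Quarry - Oak - Maris - Ash - Grove - Corby: 3+10+16+10+9+12 = 60
Corby - Quarry - Oak - Maris - Grove - Ash - Corby: 3+10+16+19+9+5 = 62
Corby - Quarry - Ash - Oak - Grove - Maris - Corby: 3+4+8+3+19+9 = 46
Corby - Quarry - Ash - Oak - Maris - Grove - Corby: 3+4+8+16+19+12 = 62
Corby - Quarry - Ash - Grove - Oak - Maris - Corby: 3+4+9+3+16+9 = 44
Corby - Quarry - Ash - Grove - Maris - Oak - Corby: 3+4+9+19+16+13 = 64
Corby - Quarry - Ash - Maris - Oak - Grove - Corby: 3+4+10+16+3+12 = 48
Corby - Quarry - Ash - Maris - Grove - Oak - Corby: 3+4+10+19+3+13 = 52
Corby - Quarry - Grove - Oak - Ash - Maris - Corby: 3+13+3+8+10+9 = 46
Corby - Quarry - Grove - Oak - Maris - Ash - Corby: 3+13+3+16+10+5 = 50
… (46 more)
Corby - Quarry - Maris - Oak - Grove - Ash - Corby: 3+6+16+3+9+5 = 42  ← best
The minimum is 42.
One optimal route: Corby → Quarry → Maris → Oak → Grove → Ash → Corby (or its reverse).

42 min — the shortest possible round trip.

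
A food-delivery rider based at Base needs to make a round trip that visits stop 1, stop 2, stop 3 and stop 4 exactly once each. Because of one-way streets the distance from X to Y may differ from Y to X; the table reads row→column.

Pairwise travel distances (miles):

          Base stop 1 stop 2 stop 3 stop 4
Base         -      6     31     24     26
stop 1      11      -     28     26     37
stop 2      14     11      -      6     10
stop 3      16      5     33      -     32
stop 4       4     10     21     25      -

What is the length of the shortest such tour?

Base→stop 1→stop 2→stop 3→stop 4→Base: 6+28+6+32+4 = 76
Base→stop 1→stop 2→stop 4→stop 3→Base: 6+28+10+25+16 = 85
Base→stop 1→stop 3→stop 2→stop 4→Base: 6+26+33+10+4 = 79
Base→stop 1→stop 3→stop 4→stop 2→Base: 6+26+32+21+14 = 99
Base→stop 1→stop 4→stop 2→stop 3→Base: 6+37+21+6+16 = 86
Base→stop 1→stop 4→stop 3→stop 2→Base: 6+37+25+33+14 = 115
Base→stop 2→stop 1→stop 3→stop 4→Base: 31+11+26+32+4 = 104
Base→stop 2→stop 1→stop 4→stop 3→Base: 31+11+37+25+16 = 120
Base→stop 2→stop 3→stop 1→stop 4→Base: 31+6+5+37+4 = 83
Base→stop 2→stop 3→stop 4→stop 1→Base: 31+6+32+10+11 = 90
Base→stop 2→stop 4→stop 1→stop 3→Base: 31+10+10+26+16 = 93
Base→stop 2→stop 4→stop 3→stop 1→Base: 31+10+25+5+11 = 82
Base→stop 3→stop 1→stop 2→stop 4→Base: 24+5+28+10+4 = 71
Base→stop 3→stop 1→stop 4→stop 2→Base: 24+5+37+21+14 = 101
… (10 more)
Base→stop 4→stop 2→stop 3→stop 1→Base: 26+21+6+5+11 = 69  ← best
The minimum is 69.
One optimal route: Base → stop 4 → stop 2 → stop 3 → stop 1 → Base.

Shortest round trip = 69 miles.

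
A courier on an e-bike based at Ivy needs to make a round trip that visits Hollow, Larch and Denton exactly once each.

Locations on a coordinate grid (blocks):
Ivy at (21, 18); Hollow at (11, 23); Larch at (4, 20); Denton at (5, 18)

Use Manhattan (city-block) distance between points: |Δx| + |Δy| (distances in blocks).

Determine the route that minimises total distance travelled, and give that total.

There are 3 distinct closed tours to check (reversals are equivalent).
Ivy → Hollow → Larch → Denton → Ivy: 15+10+3+16 = 44
Ivy → Hollow → Denton → Larch → Ivy: 15+11+3+19 = 48
Ivy → Larch → Hollow → Denton → Ivy: 19+10+11+16 = 56
The minimum is 44.
One optimal route: Ivy → Hollow → Larch → Denton → Ivy (or its reverse).

Shortest round trip = 44 blocks.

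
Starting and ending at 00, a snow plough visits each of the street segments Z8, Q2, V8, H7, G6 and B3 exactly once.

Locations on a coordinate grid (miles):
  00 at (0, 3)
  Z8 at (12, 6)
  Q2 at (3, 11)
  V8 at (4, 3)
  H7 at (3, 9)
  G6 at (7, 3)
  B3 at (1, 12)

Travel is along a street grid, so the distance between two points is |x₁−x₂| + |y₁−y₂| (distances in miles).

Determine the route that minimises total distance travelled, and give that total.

Minimum total distance: 42 miles.

00→Z8→Q2→V8→H7→G6→B3→00: 15+14+9+7+10+15+10 = 80
00→Z8→Q2→V8→H7→B3→G6→00: 15+14+9+7+5+15+7 = 72
00→Z8→Q2→V8→G6→H7→B3→00: 15+14+9+3+10+5+10 = 66
00→Z8→Q2→V8→G6→B3→H7→00: 15+14+9+3+15+5+9 = 70
00→Z8→Q2→V8→B3→H7→G6→00: 15+14+9+12+5+10+7 = 72
00→Z8→Q2→V8→B3→G6→H7→00: 15+14+9+12+15+10+9 = 84
00→Z8→Q2→H7→V8→G6→B3→00: 15+14+2+7+3+15+10 = 66
00→Z8→Q2→H7→V8→B3→G6→00: 15+14+2+7+12+15+7 = 72
… (352 more)
00→V8→G6→Z8→H7→Q2→B3→00: 4+3+8+12+2+3+10 = 42  ← best
The minimum is 42.
One optimal route: 00 → V8 → G6 → Z8 → H7 → Q2 → B3 → 00 (or its reverse).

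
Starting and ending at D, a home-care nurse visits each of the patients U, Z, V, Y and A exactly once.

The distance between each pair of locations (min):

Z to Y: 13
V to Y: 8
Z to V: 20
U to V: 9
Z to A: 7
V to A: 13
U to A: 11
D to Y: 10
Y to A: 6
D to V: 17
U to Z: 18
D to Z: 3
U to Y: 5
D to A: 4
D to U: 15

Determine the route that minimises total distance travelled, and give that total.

Minimum total distance: 47 min.

With 5 stops there are 5!/2 = 60 distinct round trips (a route and its reverse cost the same).
D - U - Z - V - Y - A - D: 15+18+20+8+6+4 = 71
D - U - Z - V - A - Y - D: 15+18+20+13+6+10 = 82
D - U - Z - Y - V - A - D: 15+18+13+8+13+4 = 71
D - U - Z - Y - A - V - D: 15+18+13+6+13+17 = 82
D - U - Z - A - V - Y - D: 15+18+7+13+8+10 = 71
D - U - Z - A - Y - V - D: 15+18+7+6+8+17 = 71
D - U - V - Z - Y - A - D: 15+9+20+13+6+4 = 67
D - U - V - Z - A - Y - D: 15+9+20+7+6+10 = 67
D - U - V - Y - Z - A - D: 15+9+8+13+7+4 = 56
D - U - V - Y - A - Z - D: 15+9+8+6+7+3 = 48
D - U - V - A - Z - Y - D: 15+9+13+7+13+10 = 67
D - U - V - A - Y - Z - D: 15+9+13+6+13+3 = 59
D - U - Y - Z - V - A - D: 15+5+13+20+13+4 = 70
D - U - Y - Z - A - V - D: 15+5+13+7+13+17 = 70
… (46 more)
D - Z - V - U - Y - A - D: 3+20+9+5+6+4 = 47  ← best
The minimum is 47.
One optimal route: D → Z → V → U → Y → A → D (or its reverse).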